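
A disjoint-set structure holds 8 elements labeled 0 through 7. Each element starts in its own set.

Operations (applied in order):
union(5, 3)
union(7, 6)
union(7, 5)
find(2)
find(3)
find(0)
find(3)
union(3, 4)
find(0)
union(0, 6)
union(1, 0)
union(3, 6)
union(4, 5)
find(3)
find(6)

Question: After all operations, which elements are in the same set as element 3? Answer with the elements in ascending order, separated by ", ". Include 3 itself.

Step 1: union(5, 3) -> merged; set of 5 now {3, 5}
Step 2: union(7, 6) -> merged; set of 7 now {6, 7}
Step 3: union(7, 5) -> merged; set of 7 now {3, 5, 6, 7}
Step 4: find(2) -> no change; set of 2 is {2}
Step 5: find(3) -> no change; set of 3 is {3, 5, 6, 7}
Step 6: find(0) -> no change; set of 0 is {0}
Step 7: find(3) -> no change; set of 3 is {3, 5, 6, 7}
Step 8: union(3, 4) -> merged; set of 3 now {3, 4, 5, 6, 7}
Step 9: find(0) -> no change; set of 0 is {0}
Step 10: union(0, 6) -> merged; set of 0 now {0, 3, 4, 5, 6, 7}
Step 11: union(1, 0) -> merged; set of 1 now {0, 1, 3, 4, 5, 6, 7}
Step 12: union(3, 6) -> already same set; set of 3 now {0, 1, 3, 4, 5, 6, 7}
Step 13: union(4, 5) -> already same set; set of 4 now {0, 1, 3, 4, 5, 6, 7}
Step 14: find(3) -> no change; set of 3 is {0, 1, 3, 4, 5, 6, 7}
Step 15: find(6) -> no change; set of 6 is {0, 1, 3, 4, 5, 6, 7}
Component of 3: {0, 1, 3, 4, 5, 6, 7}

Answer: 0, 1, 3, 4, 5, 6, 7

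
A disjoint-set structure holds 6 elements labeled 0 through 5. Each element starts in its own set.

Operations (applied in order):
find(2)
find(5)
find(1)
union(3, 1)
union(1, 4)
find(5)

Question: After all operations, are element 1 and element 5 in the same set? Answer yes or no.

Step 1: find(2) -> no change; set of 2 is {2}
Step 2: find(5) -> no change; set of 5 is {5}
Step 3: find(1) -> no change; set of 1 is {1}
Step 4: union(3, 1) -> merged; set of 3 now {1, 3}
Step 5: union(1, 4) -> merged; set of 1 now {1, 3, 4}
Step 6: find(5) -> no change; set of 5 is {5}
Set of 1: {1, 3, 4}; 5 is not a member.

Answer: no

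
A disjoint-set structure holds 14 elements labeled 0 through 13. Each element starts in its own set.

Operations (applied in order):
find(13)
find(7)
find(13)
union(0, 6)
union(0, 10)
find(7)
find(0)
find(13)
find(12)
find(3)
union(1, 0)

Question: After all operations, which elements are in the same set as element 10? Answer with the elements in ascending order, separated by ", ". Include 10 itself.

Answer: 0, 1, 6, 10

Derivation:
Step 1: find(13) -> no change; set of 13 is {13}
Step 2: find(7) -> no change; set of 7 is {7}
Step 3: find(13) -> no change; set of 13 is {13}
Step 4: union(0, 6) -> merged; set of 0 now {0, 6}
Step 5: union(0, 10) -> merged; set of 0 now {0, 6, 10}
Step 6: find(7) -> no change; set of 7 is {7}
Step 7: find(0) -> no change; set of 0 is {0, 6, 10}
Step 8: find(13) -> no change; set of 13 is {13}
Step 9: find(12) -> no change; set of 12 is {12}
Step 10: find(3) -> no change; set of 3 is {3}
Step 11: union(1, 0) -> merged; set of 1 now {0, 1, 6, 10}
Component of 10: {0, 1, 6, 10}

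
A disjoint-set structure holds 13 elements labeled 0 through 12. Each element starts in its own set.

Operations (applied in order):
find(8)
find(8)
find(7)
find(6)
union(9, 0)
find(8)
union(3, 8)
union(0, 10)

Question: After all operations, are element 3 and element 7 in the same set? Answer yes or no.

Step 1: find(8) -> no change; set of 8 is {8}
Step 2: find(8) -> no change; set of 8 is {8}
Step 3: find(7) -> no change; set of 7 is {7}
Step 4: find(6) -> no change; set of 6 is {6}
Step 5: union(9, 0) -> merged; set of 9 now {0, 9}
Step 6: find(8) -> no change; set of 8 is {8}
Step 7: union(3, 8) -> merged; set of 3 now {3, 8}
Step 8: union(0, 10) -> merged; set of 0 now {0, 9, 10}
Set of 3: {3, 8}; 7 is not a member.

Answer: no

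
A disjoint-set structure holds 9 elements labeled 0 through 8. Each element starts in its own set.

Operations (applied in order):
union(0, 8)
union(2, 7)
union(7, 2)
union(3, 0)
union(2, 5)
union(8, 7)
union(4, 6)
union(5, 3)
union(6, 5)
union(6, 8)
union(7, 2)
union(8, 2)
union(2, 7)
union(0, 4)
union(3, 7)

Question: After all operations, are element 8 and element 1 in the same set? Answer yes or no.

Answer: no

Derivation:
Step 1: union(0, 8) -> merged; set of 0 now {0, 8}
Step 2: union(2, 7) -> merged; set of 2 now {2, 7}
Step 3: union(7, 2) -> already same set; set of 7 now {2, 7}
Step 4: union(3, 0) -> merged; set of 3 now {0, 3, 8}
Step 5: union(2, 5) -> merged; set of 2 now {2, 5, 7}
Step 6: union(8, 7) -> merged; set of 8 now {0, 2, 3, 5, 7, 8}
Step 7: union(4, 6) -> merged; set of 4 now {4, 6}
Step 8: union(5, 3) -> already same set; set of 5 now {0, 2, 3, 5, 7, 8}
Step 9: union(6, 5) -> merged; set of 6 now {0, 2, 3, 4, 5, 6, 7, 8}
Step 10: union(6, 8) -> already same set; set of 6 now {0, 2, 3, 4, 5, 6, 7, 8}
Step 11: union(7, 2) -> already same set; set of 7 now {0, 2, 3, 4, 5, 6, 7, 8}
Step 12: union(8, 2) -> already same set; set of 8 now {0, 2, 3, 4, 5, 6, 7, 8}
Step 13: union(2, 7) -> already same set; set of 2 now {0, 2, 3, 4, 5, 6, 7, 8}
Step 14: union(0, 4) -> already same set; set of 0 now {0, 2, 3, 4, 5, 6, 7, 8}
Step 15: union(3, 7) -> already same set; set of 3 now {0, 2, 3, 4, 5, 6, 7, 8}
Set of 8: {0, 2, 3, 4, 5, 6, 7, 8}; 1 is not a member.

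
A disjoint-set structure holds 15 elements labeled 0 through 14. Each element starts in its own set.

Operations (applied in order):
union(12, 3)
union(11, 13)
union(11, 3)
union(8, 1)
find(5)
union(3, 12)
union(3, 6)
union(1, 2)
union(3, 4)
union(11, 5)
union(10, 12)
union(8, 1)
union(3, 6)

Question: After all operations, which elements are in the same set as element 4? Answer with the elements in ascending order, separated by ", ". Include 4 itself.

Answer: 3, 4, 5, 6, 10, 11, 12, 13

Derivation:
Step 1: union(12, 3) -> merged; set of 12 now {3, 12}
Step 2: union(11, 13) -> merged; set of 11 now {11, 13}
Step 3: union(11, 3) -> merged; set of 11 now {3, 11, 12, 13}
Step 4: union(8, 1) -> merged; set of 8 now {1, 8}
Step 5: find(5) -> no change; set of 5 is {5}
Step 6: union(3, 12) -> already same set; set of 3 now {3, 11, 12, 13}
Step 7: union(3, 6) -> merged; set of 3 now {3, 6, 11, 12, 13}
Step 8: union(1, 2) -> merged; set of 1 now {1, 2, 8}
Step 9: union(3, 4) -> merged; set of 3 now {3, 4, 6, 11, 12, 13}
Step 10: union(11, 5) -> merged; set of 11 now {3, 4, 5, 6, 11, 12, 13}
Step 11: union(10, 12) -> merged; set of 10 now {3, 4, 5, 6, 10, 11, 12, 13}
Step 12: union(8, 1) -> already same set; set of 8 now {1, 2, 8}
Step 13: union(3, 6) -> already same set; set of 3 now {3, 4, 5, 6, 10, 11, 12, 13}
Component of 4: {3, 4, 5, 6, 10, 11, 12, 13}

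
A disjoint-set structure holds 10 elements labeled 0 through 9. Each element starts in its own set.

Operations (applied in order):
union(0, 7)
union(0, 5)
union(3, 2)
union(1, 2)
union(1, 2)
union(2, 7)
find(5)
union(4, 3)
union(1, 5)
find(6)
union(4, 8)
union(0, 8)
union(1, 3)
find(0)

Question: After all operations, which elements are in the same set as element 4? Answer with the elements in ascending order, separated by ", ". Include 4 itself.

Answer: 0, 1, 2, 3, 4, 5, 7, 8

Derivation:
Step 1: union(0, 7) -> merged; set of 0 now {0, 7}
Step 2: union(0, 5) -> merged; set of 0 now {0, 5, 7}
Step 3: union(3, 2) -> merged; set of 3 now {2, 3}
Step 4: union(1, 2) -> merged; set of 1 now {1, 2, 3}
Step 5: union(1, 2) -> already same set; set of 1 now {1, 2, 3}
Step 6: union(2, 7) -> merged; set of 2 now {0, 1, 2, 3, 5, 7}
Step 7: find(5) -> no change; set of 5 is {0, 1, 2, 3, 5, 7}
Step 8: union(4, 3) -> merged; set of 4 now {0, 1, 2, 3, 4, 5, 7}
Step 9: union(1, 5) -> already same set; set of 1 now {0, 1, 2, 3, 4, 5, 7}
Step 10: find(6) -> no change; set of 6 is {6}
Step 11: union(4, 8) -> merged; set of 4 now {0, 1, 2, 3, 4, 5, 7, 8}
Step 12: union(0, 8) -> already same set; set of 0 now {0, 1, 2, 3, 4, 5, 7, 8}
Step 13: union(1, 3) -> already same set; set of 1 now {0, 1, 2, 3, 4, 5, 7, 8}
Step 14: find(0) -> no change; set of 0 is {0, 1, 2, 3, 4, 5, 7, 8}
Component of 4: {0, 1, 2, 3, 4, 5, 7, 8}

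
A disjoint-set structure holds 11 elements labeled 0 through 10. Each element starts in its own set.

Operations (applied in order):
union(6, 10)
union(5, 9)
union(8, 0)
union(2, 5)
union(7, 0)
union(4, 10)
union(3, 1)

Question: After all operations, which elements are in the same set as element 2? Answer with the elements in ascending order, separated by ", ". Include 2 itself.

Step 1: union(6, 10) -> merged; set of 6 now {6, 10}
Step 2: union(5, 9) -> merged; set of 5 now {5, 9}
Step 3: union(8, 0) -> merged; set of 8 now {0, 8}
Step 4: union(2, 5) -> merged; set of 2 now {2, 5, 9}
Step 5: union(7, 0) -> merged; set of 7 now {0, 7, 8}
Step 6: union(4, 10) -> merged; set of 4 now {4, 6, 10}
Step 7: union(3, 1) -> merged; set of 3 now {1, 3}
Component of 2: {2, 5, 9}

Answer: 2, 5, 9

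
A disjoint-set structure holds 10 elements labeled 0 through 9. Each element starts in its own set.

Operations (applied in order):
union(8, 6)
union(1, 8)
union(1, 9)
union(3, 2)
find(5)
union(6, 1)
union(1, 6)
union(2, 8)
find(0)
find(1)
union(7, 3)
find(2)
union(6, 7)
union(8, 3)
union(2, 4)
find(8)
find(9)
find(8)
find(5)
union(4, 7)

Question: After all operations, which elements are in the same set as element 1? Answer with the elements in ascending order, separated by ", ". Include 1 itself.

Step 1: union(8, 6) -> merged; set of 8 now {6, 8}
Step 2: union(1, 8) -> merged; set of 1 now {1, 6, 8}
Step 3: union(1, 9) -> merged; set of 1 now {1, 6, 8, 9}
Step 4: union(3, 2) -> merged; set of 3 now {2, 3}
Step 5: find(5) -> no change; set of 5 is {5}
Step 6: union(6, 1) -> already same set; set of 6 now {1, 6, 8, 9}
Step 7: union(1, 6) -> already same set; set of 1 now {1, 6, 8, 9}
Step 8: union(2, 8) -> merged; set of 2 now {1, 2, 3, 6, 8, 9}
Step 9: find(0) -> no change; set of 0 is {0}
Step 10: find(1) -> no change; set of 1 is {1, 2, 3, 6, 8, 9}
Step 11: union(7, 3) -> merged; set of 7 now {1, 2, 3, 6, 7, 8, 9}
Step 12: find(2) -> no change; set of 2 is {1, 2, 3, 6, 7, 8, 9}
Step 13: union(6, 7) -> already same set; set of 6 now {1, 2, 3, 6, 7, 8, 9}
Step 14: union(8, 3) -> already same set; set of 8 now {1, 2, 3, 6, 7, 8, 9}
Step 15: union(2, 4) -> merged; set of 2 now {1, 2, 3, 4, 6, 7, 8, 9}
Step 16: find(8) -> no change; set of 8 is {1, 2, 3, 4, 6, 7, 8, 9}
Step 17: find(9) -> no change; set of 9 is {1, 2, 3, 4, 6, 7, 8, 9}
Step 18: find(8) -> no change; set of 8 is {1, 2, 3, 4, 6, 7, 8, 9}
Step 19: find(5) -> no change; set of 5 is {5}
Step 20: union(4, 7) -> already same set; set of 4 now {1, 2, 3, 4, 6, 7, 8, 9}
Component of 1: {1, 2, 3, 4, 6, 7, 8, 9}

Answer: 1, 2, 3, 4, 6, 7, 8, 9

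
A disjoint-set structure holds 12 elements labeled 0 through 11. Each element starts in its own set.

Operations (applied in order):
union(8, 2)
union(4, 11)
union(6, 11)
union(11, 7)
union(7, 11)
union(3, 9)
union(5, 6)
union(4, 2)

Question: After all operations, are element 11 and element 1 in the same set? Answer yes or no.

Step 1: union(8, 2) -> merged; set of 8 now {2, 8}
Step 2: union(4, 11) -> merged; set of 4 now {4, 11}
Step 3: union(6, 11) -> merged; set of 6 now {4, 6, 11}
Step 4: union(11, 7) -> merged; set of 11 now {4, 6, 7, 11}
Step 5: union(7, 11) -> already same set; set of 7 now {4, 6, 7, 11}
Step 6: union(3, 9) -> merged; set of 3 now {3, 9}
Step 7: union(5, 6) -> merged; set of 5 now {4, 5, 6, 7, 11}
Step 8: union(4, 2) -> merged; set of 4 now {2, 4, 5, 6, 7, 8, 11}
Set of 11: {2, 4, 5, 6, 7, 8, 11}; 1 is not a member.

Answer: no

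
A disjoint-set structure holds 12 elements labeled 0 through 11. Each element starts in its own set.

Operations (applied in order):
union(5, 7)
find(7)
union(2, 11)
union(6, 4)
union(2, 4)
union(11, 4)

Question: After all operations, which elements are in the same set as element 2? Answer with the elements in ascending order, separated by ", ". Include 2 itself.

Answer: 2, 4, 6, 11

Derivation:
Step 1: union(5, 7) -> merged; set of 5 now {5, 7}
Step 2: find(7) -> no change; set of 7 is {5, 7}
Step 3: union(2, 11) -> merged; set of 2 now {2, 11}
Step 4: union(6, 4) -> merged; set of 6 now {4, 6}
Step 5: union(2, 4) -> merged; set of 2 now {2, 4, 6, 11}
Step 6: union(11, 4) -> already same set; set of 11 now {2, 4, 6, 11}
Component of 2: {2, 4, 6, 11}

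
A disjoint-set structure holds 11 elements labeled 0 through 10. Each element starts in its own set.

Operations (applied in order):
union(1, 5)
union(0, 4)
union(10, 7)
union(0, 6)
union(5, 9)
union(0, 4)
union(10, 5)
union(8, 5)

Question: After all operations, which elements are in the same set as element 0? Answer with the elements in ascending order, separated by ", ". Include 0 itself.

Step 1: union(1, 5) -> merged; set of 1 now {1, 5}
Step 2: union(0, 4) -> merged; set of 0 now {0, 4}
Step 3: union(10, 7) -> merged; set of 10 now {7, 10}
Step 4: union(0, 6) -> merged; set of 0 now {0, 4, 6}
Step 5: union(5, 9) -> merged; set of 5 now {1, 5, 9}
Step 6: union(0, 4) -> already same set; set of 0 now {0, 4, 6}
Step 7: union(10, 5) -> merged; set of 10 now {1, 5, 7, 9, 10}
Step 8: union(8, 5) -> merged; set of 8 now {1, 5, 7, 8, 9, 10}
Component of 0: {0, 4, 6}

Answer: 0, 4, 6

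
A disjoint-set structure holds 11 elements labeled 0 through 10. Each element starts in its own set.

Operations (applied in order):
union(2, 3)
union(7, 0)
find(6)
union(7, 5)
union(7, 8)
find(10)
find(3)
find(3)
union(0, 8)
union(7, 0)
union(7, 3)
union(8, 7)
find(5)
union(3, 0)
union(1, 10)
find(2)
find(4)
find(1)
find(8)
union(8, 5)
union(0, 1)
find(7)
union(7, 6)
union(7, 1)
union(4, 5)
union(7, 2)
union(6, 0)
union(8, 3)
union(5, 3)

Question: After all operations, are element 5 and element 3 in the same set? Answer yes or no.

Step 1: union(2, 3) -> merged; set of 2 now {2, 3}
Step 2: union(7, 0) -> merged; set of 7 now {0, 7}
Step 3: find(6) -> no change; set of 6 is {6}
Step 4: union(7, 5) -> merged; set of 7 now {0, 5, 7}
Step 5: union(7, 8) -> merged; set of 7 now {0, 5, 7, 8}
Step 6: find(10) -> no change; set of 10 is {10}
Step 7: find(3) -> no change; set of 3 is {2, 3}
Step 8: find(3) -> no change; set of 3 is {2, 3}
Step 9: union(0, 8) -> already same set; set of 0 now {0, 5, 7, 8}
Step 10: union(7, 0) -> already same set; set of 7 now {0, 5, 7, 8}
Step 11: union(7, 3) -> merged; set of 7 now {0, 2, 3, 5, 7, 8}
Step 12: union(8, 7) -> already same set; set of 8 now {0, 2, 3, 5, 7, 8}
Step 13: find(5) -> no change; set of 5 is {0, 2, 3, 5, 7, 8}
Step 14: union(3, 0) -> already same set; set of 3 now {0, 2, 3, 5, 7, 8}
Step 15: union(1, 10) -> merged; set of 1 now {1, 10}
Step 16: find(2) -> no change; set of 2 is {0, 2, 3, 5, 7, 8}
Step 17: find(4) -> no change; set of 4 is {4}
Step 18: find(1) -> no change; set of 1 is {1, 10}
Step 19: find(8) -> no change; set of 8 is {0, 2, 3, 5, 7, 8}
Step 20: union(8, 5) -> already same set; set of 8 now {0, 2, 3, 5, 7, 8}
Step 21: union(0, 1) -> merged; set of 0 now {0, 1, 2, 3, 5, 7, 8, 10}
Step 22: find(7) -> no change; set of 7 is {0, 1, 2, 3, 5, 7, 8, 10}
Step 23: union(7, 6) -> merged; set of 7 now {0, 1, 2, 3, 5, 6, 7, 8, 10}
Step 24: union(7, 1) -> already same set; set of 7 now {0, 1, 2, 3, 5, 6, 7, 8, 10}
Step 25: union(4, 5) -> merged; set of 4 now {0, 1, 2, 3, 4, 5, 6, 7, 8, 10}
Step 26: union(7, 2) -> already same set; set of 7 now {0, 1, 2, 3, 4, 5, 6, 7, 8, 10}
Step 27: union(6, 0) -> already same set; set of 6 now {0, 1, 2, 3, 4, 5, 6, 7, 8, 10}
Step 28: union(8, 3) -> already same set; set of 8 now {0, 1, 2, 3, 4, 5, 6, 7, 8, 10}
Step 29: union(5, 3) -> already same set; set of 5 now {0, 1, 2, 3, 4, 5, 6, 7, 8, 10}
Set of 5: {0, 1, 2, 3, 4, 5, 6, 7, 8, 10}; 3 is a member.

Answer: yes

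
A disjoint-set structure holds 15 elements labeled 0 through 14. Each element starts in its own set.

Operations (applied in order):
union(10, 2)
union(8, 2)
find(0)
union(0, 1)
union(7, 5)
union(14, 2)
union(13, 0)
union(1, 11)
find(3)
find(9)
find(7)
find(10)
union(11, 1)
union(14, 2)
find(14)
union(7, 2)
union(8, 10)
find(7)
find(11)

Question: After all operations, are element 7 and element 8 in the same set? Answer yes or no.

Step 1: union(10, 2) -> merged; set of 10 now {2, 10}
Step 2: union(8, 2) -> merged; set of 8 now {2, 8, 10}
Step 3: find(0) -> no change; set of 0 is {0}
Step 4: union(0, 1) -> merged; set of 0 now {0, 1}
Step 5: union(7, 5) -> merged; set of 7 now {5, 7}
Step 6: union(14, 2) -> merged; set of 14 now {2, 8, 10, 14}
Step 7: union(13, 0) -> merged; set of 13 now {0, 1, 13}
Step 8: union(1, 11) -> merged; set of 1 now {0, 1, 11, 13}
Step 9: find(3) -> no change; set of 3 is {3}
Step 10: find(9) -> no change; set of 9 is {9}
Step 11: find(7) -> no change; set of 7 is {5, 7}
Step 12: find(10) -> no change; set of 10 is {2, 8, 10, 14}
Step 13: union(11, 1) -> already same set; set of 11 now {0, 1, 11, 13}
Step 14: union(14, 2) -> already same set; set of 14 now {2, 8, 10, 14}
Step 15: find(14) -> no change; set of 14 is {2, 8, 10, 14}
Step 16: union(7, 2) -> merged; set of 7 now {2, 5, 7, 8, 10, 14}
Step 17: union(8, 10) -> already same set; set of 8 now {2, 5, 7, 8, 10, 14}
Step 18: find(7) -> no change; set of 7 is {2, 5, 7, 8, 10, 14}
Step 19: find(11) -> no change; set of 11 is {0, 1, 11, 13}
Set of 7: {2, 5, 7, 8, 10, 14}; 8 is a member.

Answer: yes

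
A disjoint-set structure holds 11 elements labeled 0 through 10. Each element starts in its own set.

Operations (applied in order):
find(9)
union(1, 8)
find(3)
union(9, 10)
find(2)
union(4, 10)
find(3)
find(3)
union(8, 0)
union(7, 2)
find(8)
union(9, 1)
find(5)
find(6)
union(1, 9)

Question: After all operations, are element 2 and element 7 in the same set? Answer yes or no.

Step 1: find(9) -> no change; set of 9 is {9}
Step 2: union(1, 8) -> merged; set of 1 now {1, 8}
Step 3: find(3) -> no change; set of 3 is {3}
Step 4: union(9, 10) -> merged; set of 9 now {9, 10}
Step 5: find(2) -> no change; set of 2 is {2}
Step 6: union(4, 10) -> merged; set of 4 now {4, 9, 10}
Step 7: find(3) -> no change; set of 3 is {3}
Step 8: find(3) -> no change; set of 3 is {3}
Step 9: union(8, 0) -> merged; set of 8 now {0, 1, 8}
Step 10: union(7, 2) -> merged; set of 7 now {2, 7}
Step 11: find(8) -> no change; set of 8 is {0, 1, 8}
Step 12: union(9, 1) -> merged; set of 9 now {0, 1, 4, 8, 9, 10}
Step 13: find(5) -> no change; set of 5 is {5}
Step 14: find(6) -> no change; set of 6 is {6}
Step 15: union(1, 9) -> already same set; set of 1 now {0, 1, 4, 8, 9, 10}
Set of 2: {2, 7}; 7 is a member.

Answer: yes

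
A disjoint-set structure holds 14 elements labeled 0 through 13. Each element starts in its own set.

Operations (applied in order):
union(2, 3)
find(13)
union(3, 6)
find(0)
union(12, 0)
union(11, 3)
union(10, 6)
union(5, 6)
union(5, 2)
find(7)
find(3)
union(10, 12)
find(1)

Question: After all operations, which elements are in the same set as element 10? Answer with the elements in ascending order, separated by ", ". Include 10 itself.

Answer: 0, 2, 3, 5, 6, 10, 11, 12

Derivation:
Step 1: union(2, 3) -> merged; set of 2 now {2, 3}
Step 2: find(13) -> no change; set of 13 is {13}
Step 3: union(3, 6) -> merged; set of 3 now {2, 3, 6}
Step 4: find(0) -> no change; set of 0 is {0}
Step 5: union(12, 0) -> merged; set of 12 now {0, 12}
Step 6: union(11, 3) -> merged; set of 11 now {2, 3, 6, 11}
Step 7: union(10, 6) -> merged; set of 10 now {2, 3, 6, 10, 11}
Step 8: union(5, 6) -> merged; set of 5 now {2, 3, 5, 6, 10, 11}
Step 9: union(5, 2) -> already same set; set of 5 now {2, 3, 5, 6, 10, 11}
Step 10: find(7) -> no change; set of 7 is {7}
Step 11: find(3) -> no change; set of 3 is {2, 3, 5, 6, 10, 11}
Step 12: union(10, 12) -> merged; set of 10 now {0, 2, 3, 5, 6, 10, 11, 12}
Step 13: find(1) -> no change; set of 1 is {1}
Component of 10: {0, 2, 3, 5, 6, 10, 11, 12}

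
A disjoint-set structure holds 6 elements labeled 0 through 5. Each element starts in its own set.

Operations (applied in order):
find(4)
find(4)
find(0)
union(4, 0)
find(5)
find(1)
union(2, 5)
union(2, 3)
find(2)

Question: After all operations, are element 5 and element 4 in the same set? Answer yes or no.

Step 1: find(4) -> no change; set of 4 is {4}
Step 2: find(4) -> no change; set of 4 is {4}
Step 3: find(0) -> no change; set of 0 is {0}
Step 4: union(4, 0) -> merged; set of 4 now {0, 4}
Step 5: find(5) -> no change; set of 5 is {5}
Step 6: find(1) -> no change; set of 1 is {1}
Step 7: union(2, 5) -> merged; set of 2 now {2, 5}
Step 8: union(2, 3) -> merged; set of 2 now {2, 3, 5}
Step 9: find(2) -> no change; set of 2 is {2, 3, 5}
Set of 5: {2, 3, 5}; 4 is not a member.

Answer: no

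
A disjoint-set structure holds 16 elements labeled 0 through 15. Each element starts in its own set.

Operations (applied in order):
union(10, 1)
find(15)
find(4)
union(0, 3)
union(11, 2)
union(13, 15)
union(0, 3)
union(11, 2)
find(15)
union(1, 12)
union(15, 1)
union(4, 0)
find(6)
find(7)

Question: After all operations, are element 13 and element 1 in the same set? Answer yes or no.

Answer: yes

Derivation:
Step 1: union(10, 1) -> merged; set of 10 now {1, 10}
Step 2: find(15) -> no change; set of 15 is {15}
Step 3: find(4) -> no change; set of 4 is {4}
Step 4: union(0, 3) -> merged; set of 0 now {0, 3}
Step 5: union(11, 2) -> merged; set of 11 now {2, 11}
Step 6: union(13, 15) -> merged; set of 13 now {13, 15}
Step 7: union(0, 3) -> already same set; set of 0 now {0, 3}
Step 8: union(11, 2) -> already same set; set of 11 now {2, 11}
Step 9: find(15) -> no change; set of 15 is {13, 15}
Step 10: union(1, 12) -> merged; set of 1 now {1, 10, 12}
Step 11: union(15, 1) -> merged; set of 15 now {1, 10, 12, 13, 15}
Step 12: union(4, 0) -> merged; set of 4 now {0, 3, 4}
Step 13: find(6) -> no change; set of 6 is {6}
Step 14: find(7) -> no change; set of 7 is {7}
Set of 13: {1, 10, 12, 13, 15}; 1 is a member.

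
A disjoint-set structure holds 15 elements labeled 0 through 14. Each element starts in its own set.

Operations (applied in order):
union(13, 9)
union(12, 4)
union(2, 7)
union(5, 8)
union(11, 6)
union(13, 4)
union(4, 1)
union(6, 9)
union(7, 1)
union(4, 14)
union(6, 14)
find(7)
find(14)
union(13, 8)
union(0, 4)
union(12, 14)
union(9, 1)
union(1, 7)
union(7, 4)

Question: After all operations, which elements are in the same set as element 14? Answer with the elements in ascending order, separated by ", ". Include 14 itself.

Step 1: union(13, 9) -> merged; set of 13 now {9, 13}
Step 2: union(12, 4) -> merged; set of 12 now {4, 12}
Step 3: union(2, 7) -> merged; set of 2 now {2, 7}
Step 4: union(5, 8) -> merged; set of 5 now {5, 8}
Step 5: union(11, 6) -> merged; set of 11 now {6, 11}
Step 6: union(13, 4) -> merged; set of 13 now {4, 9, 12, 13}
Step 7: union(4, 1) -> merged; set of 4 now {1, 4, 9, 12, 13}
Step 8: union(6, 9) -> merged; set of 6 now {1, 4, 6, 9, 11, 12, 13}
Step 9: union(7, 1) -> merged; set of 7 now {1, 2, 4, 6, 7, 9, 11, 12, 13}
Step 10: union(4, 14) -> merged; set of 4 now {1, 2, 4, 6, 7, 9, 11, 12, 13, 14}
Step 11: union(6, 14) -> already same set; set of 6 now {1, 2, 4, 6, 7, 9, 11, 12, 13, 14}
Step 12: find(7) -> no change; set of 7 is {1, 2, 4, 6, 7, 9, 11, 12, 13, 14}
Step 13: find(14) -> no change; set of 14 is {1, 2, 4, 6, 7, 9, 11, 12, 13, 14}
Step 14: union(13, 8) -> merged; set of 13 now {1, 2, 4, 5, 6, 7, 8, 9, 11, 12, 13, 14}
Step 15: union(0, 4) -> merged; set of 0 now {0, 1, 2, 4, 5, 6, 7, 8, 9, 11, 12, 13, 14}
Step 16: union(12, 14) -> already same set; set of 12 now {0, 1, 2, 4, 5, 6, 7, 8, 9, 11, 12, 13, 14}
Step 17: union(9, 1) -> already same set; set of 9 now {0, 1, 2, 4, 5, 6, 7, 8, 9, 11, 12, 13, 14}
Step 18: union(1, 7) -> already same set; set of 1 now {0, 1, 2, 4, 5, 6, 7, 8, 9, 11, 12, 13, 14}
Step 19: union(7, 4) -> already same set; set of 7 now {0, 1, 2, 4, 5, 6, 7, 8, 9, 11, 12, 13, 14}
Component of 14: {0, 1, 2, 4, 5, 6, 7, 8, 9, 11, 12, 13, 14}

Answer: 0, 1, 2, 4, 5, 6, 7, 8, 9, 11, 12, 13, 14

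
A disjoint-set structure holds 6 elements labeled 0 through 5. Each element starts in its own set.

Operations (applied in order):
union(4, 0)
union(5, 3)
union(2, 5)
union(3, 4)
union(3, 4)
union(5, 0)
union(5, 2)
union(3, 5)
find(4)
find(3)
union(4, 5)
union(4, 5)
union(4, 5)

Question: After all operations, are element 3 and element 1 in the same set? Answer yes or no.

Answer: no

Derivation:
Step 1: union(4, 0) -> merged; set of 4 now {0, 4}
Step 2: union(5, 3) -> merged; set of 5 now {3, 5}
Step 3: union(2, 5) -> merged; set of 2 now {2, 3, 5}
Step 4: union(3, 4) -> merged; set of 3 now {0, 2, 3, 4, 5}
Step 5: union(3, 4) -> already same set; set of 3 now {0, 2, 3, 4, 5}
Step 6: union(5, 0) -> already same set; set of 5 now {0, 2, 3, 4, 5}
Step 7: union(5, 2) -> already same set; set of 5 now {0, 2, 3, 4, 5}
Step 8: union(3, 5) -> already same set; set of 3 now {0, 2, 3, 4, 5}
Step 9: find(4) -> no change; set of 4 is {0, 2, 3, 4, 5}
Step 10: find(3) -> no change; set of 3 is {0, 2, 3, 4, 5}
Step 11: union(4, 5) -> already same set; set of 4 now {0, 2, 3, 4, 5}
Step 12: union(4, 5) -> already same set; set of 4 now {0, 2, 3, 4, 5}
Step 13: union(4, 5) -> already same set; set of 4 now {0, 2, 3, 4, 5}
Set of 3: {0, 2, 3, 4, 5}; 1 is not a member.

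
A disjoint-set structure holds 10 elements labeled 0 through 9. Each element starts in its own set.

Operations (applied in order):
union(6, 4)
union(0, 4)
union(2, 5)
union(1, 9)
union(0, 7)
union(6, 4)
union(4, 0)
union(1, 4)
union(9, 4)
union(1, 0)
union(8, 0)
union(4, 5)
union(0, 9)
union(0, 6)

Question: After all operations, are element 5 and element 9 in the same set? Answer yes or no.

Step 1: union(6, 4) -> merged; set of 6 now {4, 6}
Step 2: union(0, 4) -> merged; set of 0 now {0, 4, 6}
Step 3: union(2, 5) -> merged; set of 2 now {2, 5}
Step 4: union(1, 9) -> merged; set of 1 now {1, 9}
Step 5: union(0, 7) -> merged; set of 0 now {0, 4, 6, 7}
Step 6: union(6, 4) -> already same set; set of 6 now {0, 4, 6, 7}
Step 7: union(4, 0) -> already same set; set of 4 now {0, 4, 6, 7}
Step 8: union(1, 4) -> merged; set of 1 now {0, 1, 4, 6, 7, 9}
Step 9: union(9, 4) -> already same set; set of 9 now {0, 1, 4, 6, 7, 9}
Step 10: union(1, 0) -> already same set; set of 1 now {0, 1, 4, 6, 7, 9}
Step 11: union(8, 0) -> merged; set of 8 now {0, 1, 4, 6, 7, 8, 9}
Step 12: union(4, 5) -> merged; set of 4 now {0, 1, 2, 4, 5, 6, 7, 8, 9}
Step 13: union(0, 9) -> already same set; set of 0 now {0, 1, 2, 4, 5, 6, 7, 8, 9}
Step 14: union(0, 6) -> already same set; set of 0 now {0, 1, 2, 4, 5, 6, 7, 8, 9}
Set of 5: {0, 1, 2, 4, 5, 6, 7, 8, 9}; 9 is a member.

Answer: yes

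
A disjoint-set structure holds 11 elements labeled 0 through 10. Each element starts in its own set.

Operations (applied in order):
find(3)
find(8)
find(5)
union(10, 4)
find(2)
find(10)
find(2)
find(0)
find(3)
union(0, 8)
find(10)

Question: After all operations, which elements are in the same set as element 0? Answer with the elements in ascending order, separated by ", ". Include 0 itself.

Answer: 0, 8

Derivation:
Step 1: find(3) -> no change; set of 3 is {3}
Step 2: find(8) -> no change; set of 8 is {8}
Step 3: find(5) -> no change; set of 5 is {5}
Step 4: union(10, 4) -> merged; set of 10 now {4, 10}
Step 5: find(2) -> no change; set of 2 is {2}
Step 6: find(10) -> no change; set of 10 is {4, 10}
Step 7: find(2) -> no change; set of 2 is {2}
Step 8: find(0) -> no change; set of 0 is {0}
Step 9: find(3) -> no change; set of 3 is {3}
Step 10: union(0, 8) -> merged; set of 0 now {0, 8}
Step 11: find(10) -> no change; set of 10 is {4, 10}
Component of 0: {0, 8}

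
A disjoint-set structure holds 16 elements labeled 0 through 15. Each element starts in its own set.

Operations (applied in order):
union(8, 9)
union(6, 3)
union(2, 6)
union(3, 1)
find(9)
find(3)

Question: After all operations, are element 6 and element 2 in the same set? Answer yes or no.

Step 1: union(8, 9) -> merged; set of 8 now {8, 9}
Step 2: union(6, 3) -> merged; set of 6 now {3, 6}
Step 3: union(2, 6) -> merged; set of 2 now {2, 3, 6}
Step 4: union(3, 1) -> merged; set of 3 now {1, 2, 3, 6}
Step 5: find(9) -> no change; set of 9 is {8, 9}
Step 6: find(3) -> no change; set of 3 is {1, 2, 3, 6}
Set of 6: {1, 2, 3, 6}; 2 is a member.

Answer: yes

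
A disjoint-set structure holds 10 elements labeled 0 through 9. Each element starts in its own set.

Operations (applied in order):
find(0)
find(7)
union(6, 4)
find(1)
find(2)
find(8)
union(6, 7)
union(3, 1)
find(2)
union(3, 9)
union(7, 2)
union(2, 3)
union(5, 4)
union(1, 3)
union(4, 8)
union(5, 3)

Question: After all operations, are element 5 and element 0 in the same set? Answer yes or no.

Step 1: find(0) -> no change; set of 0 is {0}
Step 2: find(7) -> no change; set of 7 is {7}
Step 3: union(6, 4) -> merged; set of 6 now {4, 6}
Step 4: find(1) -> no change; set of 1 is {1}
Step 5: find(2) -> no change; set of 2 is {2}
Step 6: find(8) -> no change; set of 8 is {8}
Step 7: union(6, 7) -> merged; set of 6 now {4, 6, 7}
Step 8: union(3, 1) -> merged; set of 3 now {1, 3}
Step 9: find(2) -> no change; set of 2 is {2}
Step 10: union(3, 9) -> merged; set of 3 now {1, 3, 9}
Step 11: union(7, 2) -> merged; set of 7 now {2, 4, 6, 7}
Step 12: union(2, 3) -> merged; set of 2 now {1, 2, 3, 4, 6, 7, 9}
Step 13: union(5, 4) -> merged; set of 5 now {1, 2, 3, 4, 5, 6, 7, 9}
Step 14: union(1, 3) -> already same set; set of 1 now {1, 2, 3, 4, 5, 6, 7, 9}
Step 15: union(4, 8) -> merged; set of 4 now {1, 2, 3, 4, 5, 6, 7, 8, 9}
Step 16: union(5, 3) -> already same set; set of 5 now {1, 2, 3, 4, 5, 6, 7, 8, 9}
Set of 5: {1, 2, 3, 4, 5, 6, 7, 8, 9}; 0 is not a member.

Answer: no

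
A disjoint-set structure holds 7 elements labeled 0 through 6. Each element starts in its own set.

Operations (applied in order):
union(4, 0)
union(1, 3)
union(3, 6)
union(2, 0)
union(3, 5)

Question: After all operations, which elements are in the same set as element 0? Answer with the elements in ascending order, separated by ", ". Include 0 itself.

Answer: 0, 2, 4

Derivation:
Step 1: union(4, 0) -> merged; set of 4 now {0, 4}
Step 2: union(1, 3) -> merged; set of 1 now {1, 3}
Step 3: union(3, 6) -> merged; set of 3 now {1, 3, 6}
Step 4: union(2, 0) -> merged; set of 2 now {0, 2, 4}
Step 5: union(3, 5) -> merged; set of 3 now {1, 3, 5, 6}
Component of 0: {0, 2, 4}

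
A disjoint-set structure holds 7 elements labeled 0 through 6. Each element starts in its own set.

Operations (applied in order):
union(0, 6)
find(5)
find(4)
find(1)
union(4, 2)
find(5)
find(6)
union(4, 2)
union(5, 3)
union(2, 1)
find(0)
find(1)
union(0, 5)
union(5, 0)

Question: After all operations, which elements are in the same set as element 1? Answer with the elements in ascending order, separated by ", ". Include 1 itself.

Step 1: union(0, 6) -> merged; set of 0 now {0, 6}
Step 2: find(5) -> no change; set of 5 is {5}
Step 3: find(4) -> no change; set of 4 is {4}
Step 4: find(1) -> no change; set of 1 is {1}
Step 5: union(4, 2) -> merged; set of 4 now {2, 4}
Step 6: find(5) -> no change; set of 5 is {5}
Step 7: find(6) -> no change; set of 6 is {0, 6}
Step 8: union(4, 2) -> already same set; set of 4 now {2, 4}
Step 9: union(5, 3) -> merged; set of 5 now {3, 5}
Step 10: union(2, 1) -> merged; set of 2 now {1, 2, 4}
Step 11: find(0) -> no change; set of 0 is {0, 6}
Step 12: find(1) -> no change; set of 1 is {1, 2, 4}
Step 13: union(0, 5) -> merged; set of 0 now {0, 3, 5, 6}
Step 14: union(5, 0) -> already same set; set of 5 now {0, 3, 5, 6}
Component of 1: {1, 2, 4}

Answer: 1, 2, 4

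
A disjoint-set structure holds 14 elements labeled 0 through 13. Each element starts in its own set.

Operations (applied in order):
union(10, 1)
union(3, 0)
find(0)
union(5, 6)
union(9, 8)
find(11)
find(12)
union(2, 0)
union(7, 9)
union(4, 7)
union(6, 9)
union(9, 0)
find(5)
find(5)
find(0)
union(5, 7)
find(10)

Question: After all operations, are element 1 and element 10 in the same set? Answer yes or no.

Answer: yes

Derivation:
Step 1: union(10, 1) -> merged; set of 10 now {1, 10}
Step 2: union(3, 0) -> merged; set of 3 now {0, 3}
Step 3: find(0) -> no change; set of 0 is {0, 3}
Step 4: union(5, 6) -> merged; set of 5 now {5, 6}
Step 5: union(9, 8) -> merged; set of 9 now {8, 9}
Step 6: find(11) -> no change; set of 11 is {11}
Step 7: find(12) -> no change; set of 12 is {12}
Step 8: union(2, 0) -> merged; set of 2 now {0, 2, 3}
Step 9: union(7, 9) -> merged; set of 7 now {7, 8, 9}
Step 10: union(4, 7) -> merged; set of 4 now {4, 7, 8, 9}
Step 11: union(6, 9) -> merged; set of 6 now {4, 5, 6, 7, 8, 9}
Step 12: union(9, 0) -> merged; set of 9 now {0, 2, 3, 4, 5, 6, 7, 8, 9}
Step 13: find(5) -> no change; set of 5 is {0, 2, 3, 4, 5, 6, 7, 8, 9}
Step 14: find(5) -> no change; set of 5 is {0, 2, 3, 4, 5, 6, 7, 8, 9}
Step 15: find(0) -> no change; set of 0 is {0, 2, 3, 4, 5, 6, 7, 8, 9}
Step 16: union(5, 7) -> already same set; set of 5 now {0, 2, 3, 4, 5, 6, 7, 8, 9}
Step 17: find(10) -> no change; set of 10 is {1, 10}
Set of 1: {1, 10}; 10 is a member.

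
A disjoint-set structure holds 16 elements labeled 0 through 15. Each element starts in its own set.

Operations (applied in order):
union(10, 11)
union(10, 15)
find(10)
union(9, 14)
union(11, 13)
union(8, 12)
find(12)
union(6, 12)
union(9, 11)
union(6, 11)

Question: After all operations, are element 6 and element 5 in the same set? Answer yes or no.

Step 1: union(10, 11) -> merged; set of 10 now {10, 11}
Step 2: union(10, 15) -> merged; set of 10 now {10, 11, 15}
Step 3: find(10) -> no change; set of 10 is {10, 11, 15}
Step 4: union(9, 14) -> merged; set of 9 now {9, 14}
Step 5: union(11, 13) -> merged; set of 11 now {10, 11, 13, 15}
Step 6: union(8, 12) -> merged; set of 8 now {8, 12}
Step 7: find(12) -> no change; set of 12 is {8, 12}
Step 8: union(6, 12) -> merged; set of 6 now {6, 8, 12}
Step 9: union(9, 11) -> merged; set of 9 now {9, 10, 11, 13, 14, 15}
Step 10: union(6, 11) -> merged; set of 6 now {6, 8, 9, 10, 11, 12, 13, 14, 15}
Set of 6: {6, 8, 9, 10, 11, 12, 13, 14, 15}; 5 is not a member.

Answer: no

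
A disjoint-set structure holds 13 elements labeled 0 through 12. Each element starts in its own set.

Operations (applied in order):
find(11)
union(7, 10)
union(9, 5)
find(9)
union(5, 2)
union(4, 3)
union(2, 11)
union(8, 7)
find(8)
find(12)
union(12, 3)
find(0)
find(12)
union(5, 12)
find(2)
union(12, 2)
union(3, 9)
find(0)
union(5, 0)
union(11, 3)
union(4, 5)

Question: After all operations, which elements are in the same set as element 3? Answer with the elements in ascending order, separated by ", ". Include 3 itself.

Step 1: find(11) -> no change; set of 11 is {11}
Step 2: union(7, 10) -> merged; set of 7 now {7, 10}
Step 3: union(9, 5) -> merged; set of 9 now {5, 9}
Step 4: find(9) -> no change; set of 9 is {5, 9}
Step 5: union(5, 2) -> merged; set of 5 now {2, 5, 9}
Step 6: union(4, 3) -> merged; set of 4 now {3, 4}
Step 7: union(2, 11) -> merged; set of 2 now {2, 5, 9, 11}
Step 8: union(8, 7) -> merged; set of 8 now {7, 8, 10}
Step 9: find(8) -> no change; set of 8 is {7, 8, 10}
Step 10: find(12) -> no change; set of 12 is {12}
Step 11: union(12, 3) -> merged; set of 12 now {3, 4, 12}
Step 12: find(0) -> no change; set of 0 is {0}
Step 13: find(12) -> no change; set of 12 is {3, 4, 12}
Step 14: union(5, 12) -> merged; set of 5 now {2, 3, 4, 5, 9, 11, 12}
Step 15: find(2) -> no change; set of 2 is {2, 3, 4, 5, 9, 11, 12}
Step 16: union(12, 2) -> already same set; set of 12 now {2, 3, 4, 5, 9, 11, 12}
Step 17: union(3, 9) -> already same set; set of 3 now {2, 3, 4, 5, 9, 11, 12}
Step 18: find(0) -> no change; set of 0 is {0}
Step 19: union(5, 0) -> merged; set of 5 now {0, 2, 3, 4, 5, 9, 11, 12}
Step 20: union(11, 3) -> already same set; set of 11 now {0, 2, 3, 4, 5, 9, 11, 12}
Step 21: union(4, 5) -> already same set; set of 4 now {0, 2, 3, 4, 5, 9, 11, 12}
Component of 3: {0, 2, 3, 4, 5, 9, 11, 12}

Answer: 0, 2, 3, 4, 5, 9, 11, 12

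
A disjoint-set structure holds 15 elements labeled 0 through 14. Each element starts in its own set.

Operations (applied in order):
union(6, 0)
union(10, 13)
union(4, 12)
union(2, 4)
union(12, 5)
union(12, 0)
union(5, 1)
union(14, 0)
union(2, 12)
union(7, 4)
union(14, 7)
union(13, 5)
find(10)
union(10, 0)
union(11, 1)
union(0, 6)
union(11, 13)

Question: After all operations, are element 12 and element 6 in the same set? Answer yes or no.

Step 1: union(6, 0) -> merged; set of 6 now {0, 6}
Step 2: union(10, 13) -> merged; set of 10 now {10, 13}
Step 3: union(4, 12) -> merged; set of 4 now {4, 12}
Step 4: union(2, 4) -> merged; set of 2 now {2, 4, 12}
Step 5: union(12, 5) -> merged; set of 12 now {2, 4, 5, 12}
Step 6: union(12, 0) -> merged; set of 12 now {0, 2, 4, 5, 6, 12}
Step 7: union(5, 1) -> merged; set of 5 now {0, 1, 2, 4, 5, 6, 12}
Step 8: union(14, 0) -> merged; set of 14 now {0, 1, 2, 4, 5, 6, 12, 14}
Step 9: union(2, 12) -> already same set; set of 2 now {0, 1, 2, 4, 5, 6, 12, 14}
Step 10: union(7, 4) -> merged; set of 7 now {0, 1, 2, 4, 5, 6, 7, 12, 14}
Step 11: union(14, 7) -> already same set; set of 14 now {0, 1, 2, 4, 5, 6, 7, 12, 14}
Step 12: union(13, 5) -> merged; set of 13 now {0, 1, 2, 4, 5, 6, 7, 10, 12, 13, 14}
Step 13: find(10) -> no change; set of 10 is {0, 1, 2, 4, 5, 6, 7, 10, 12, 13, 14}
Step 14: union(10, 0) -> already same set; set of 10 now {0, 1, 2, 4, 5, 6, 7, 10, 12, 13, 14}
Step 15: union(11, 1) -> merged; set of 11 now {0, 1, 2, 4, 5, 6, 7, 10, 11, 12, 13, 14}
Step 16: union(0, 6) -> already same set; set of 0 now {0, 1, 2, 4, 5, 6, 7, 10, 11, 12, 13, 14}
Step 17: union(11, 13) -> already same set; set of 11 now {0, 1, 2, 4, 5, 6, 7, 10, 11, 12, 13, 14}
Set of 12: {0, 1, 2, 4, 5, 6, 7, 10, 11, 12, 13, 14}; 6 is a member.

Answer: yes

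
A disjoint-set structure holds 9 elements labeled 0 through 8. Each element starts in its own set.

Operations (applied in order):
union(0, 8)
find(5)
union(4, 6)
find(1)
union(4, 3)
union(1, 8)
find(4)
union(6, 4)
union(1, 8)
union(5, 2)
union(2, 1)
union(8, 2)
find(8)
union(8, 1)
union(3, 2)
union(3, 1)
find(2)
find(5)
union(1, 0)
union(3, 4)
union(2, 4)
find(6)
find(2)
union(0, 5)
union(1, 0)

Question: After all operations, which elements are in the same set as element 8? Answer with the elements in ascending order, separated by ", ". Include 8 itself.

Step 1: union(0, 8) -> merged; set of 0 now {0, 8}
Step 2: find(5) -> no change; set of 5 is {5}
Step 3: union(4, 6) -> merged; set of 4 now {4, 6}
Step 4: find(1) -> no change; set of 1 is {1}
Step 5: union(4, 3) -> merged; set of 4 now {3, 4, 6}
Step 6: union(1, 8) -> merged; set of 1 now {0, 1, 8}
Step 7: find(4) -> no change; set of 4 is {3, 4, 6}
Step 8: union(6, 4) -> already same set; set of 6 now {3, 4, 6}
Step 9: union(1, 8) -> already same set; set of 1 now {0, 1, 8}
Step 10: union(5, 2) -> merged; set of 5 now {2, 5}
Step 11: union(2, 1) -> merged; set of 2 now {0, 1, 2, 5, 8}
Step 12: union(8, 2) -> already same set; set of 8 now {0, 1, 2, 5, 8}
Step 13: find(8) -> no change; set of 8 is {0, 1, 2, 5, 8}
Step 14: union(8, 1) -> already same set; set of 8 now {0, 1, 2, 5, 8}
Step 15: union(3, 2) -> merged; set of 3 now {0, 1, 2, 3, 4, 5, 6, 8}
Step 16: union(3, 1) -> already same set; set of 3 now {0, 1, 2, 3, 4, 5, 6, 8}
Step 17: find(2) -> no change; set of 2 is {0, 1, 2, 3, 4, 5, 6, 8}
Step 18: find(5) -> no change; set of 5 is {0, 1, 2, 3, 4, 5, 6, 8}
Step 19: union(1, 0) -> already same set; set of 1 now {0, 1, 2, 3, 4, 5, 6, 8}
Step 20: union(3, 4) -> already same set; set of 3 now {0, 1, 2, 3, 4, 5, 6, 8}
Step 21: union(2, 4) -> already same set; set of 2 now {0, 1, 2, 3, 4, 5, 6, 8}
Step 22: find(6) -> no change; set of 6 is {0, 1, 2, 3, 4, 5, 6, 8}
Step 23: find(2) -> no change; set of 2 is {0, 1, 2, 3, 4, 5, 6, 8}
Step 24: union(0, 5) -> already same set; set of 0 now {0, 1, 2, 3, 4, 5, 6, 8}
Step 25: union(1, 0) -> already same set; set of 1 now {0, 1, 2, 3, 4, 5, 6, 8}
Component of 8: {0, 1, 2, 3, 4, 5, 6, 8}

Answer: 0, 1, 2, 3, 4, 5, 6, 8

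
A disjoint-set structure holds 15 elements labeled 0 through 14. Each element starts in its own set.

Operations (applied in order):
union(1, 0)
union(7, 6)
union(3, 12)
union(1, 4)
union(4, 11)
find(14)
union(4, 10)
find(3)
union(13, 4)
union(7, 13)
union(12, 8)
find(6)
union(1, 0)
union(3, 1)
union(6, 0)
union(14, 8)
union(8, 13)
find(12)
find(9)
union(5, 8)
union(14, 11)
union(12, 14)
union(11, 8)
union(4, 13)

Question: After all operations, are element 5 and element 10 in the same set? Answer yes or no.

Answer: yes

Derivation:
Step 1: union(1, 0) -> merged; set of 1 now {0, 1}
Step 2: union(7, 6) -> merged; set of 7 now {6, 7}
Step 3: union(3, 12) -> merged; set of 3 now {3, 12}
Step 4: union(1, 4) -> merged; set of 1 now {0, 1, 4}
Step 5: union(4, 11) -> merged; set of 4 now {0, 1, 4, 11}
Step 6: find(14) -> no change; set of 14 is {14}
Step 7: union(4, 10) -> merged; set of 4 now {0, 1, 4, 10, 11}
Step 8: find(3) -> no change; set of 3 is {3, 12}
Step 9: union(13, 4) -> merged; set of 13 now {0, 1, 4, 10, 11, 13}
Step 10: union(7, 13) -> merged; set of 7 now {0, 1, 4, 6, 7, 10, 11, 13}
Step 11: union(12, 8) -> merged; set of 12 now {3, 8, 12}
Step 12: find(6) -> no change; set of 6 is {0, 1, 4, 6, 7, 10, 11, 13}
Step 13: union(1, 0) -> already same set; set of 1 now {0, 1, 4, 6, 7, 10, 11, 13}
Step 14: union(3, 1) -> merged; set of 3 now {0, 1, 3, 4, 6, 7, 8, 10, 11, 12, 13}
Step 15: union(6, 0) -> already same set; set of 6 now {0, 1, 3, 4, 6, 7, 8, 10, 11, 12, 13}
Step 16: union(14, 8) -> merged; set of 14 now {0, 1, 3, 4, 6, 7, 8, 10, 11, 12, 13, 14}
Step 17: union(8, 13) -> already same set; set of 8 now {0, 1, 3, 4, 6, 7, 8, 10, 11, 12, 13, 14}
Step 18: find(12) -> no change; set of 12 is {0, 1, 3, 4, 6, 7, 8, 10, 11, 12, 13, 14}
Step 19: find(9) -> no change; set of 9 is {9}
Step 20: union(5, 8) -> merged; set of 5 now {0, 1, 3, 4, 5, 6, 7, 8, 10, 11, 12, 13, 14}
Step 21: union(14, 11) -> already same set; set of 14 now {0, 1, 3, 4, 5, 6, 7, 8, 10, 11, 12, 13, 14}
Step 22: union(12, 14) -> already same set; set of 12 now {0, 1, 3, 4, 5, 6, 7, 8, 10, 11, 12, 13, 14}
Step 23: union(11, 8) -> already same set; set of 11 now {0, 1, 3, 4, 5, 6, 7, 8, 10, 11, 12, 13, 14}
Step 24: union(4, 13) -> already same set; set of 4 now {0, 1, 3, 4, 5, 6, 7, 8, 10, 11, 12, 13, 14}
Set of 5: {0, 1, 3, 4, 5, 6, 7, 8, 10, 11, 12, 13, 14}; 10 is a member.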